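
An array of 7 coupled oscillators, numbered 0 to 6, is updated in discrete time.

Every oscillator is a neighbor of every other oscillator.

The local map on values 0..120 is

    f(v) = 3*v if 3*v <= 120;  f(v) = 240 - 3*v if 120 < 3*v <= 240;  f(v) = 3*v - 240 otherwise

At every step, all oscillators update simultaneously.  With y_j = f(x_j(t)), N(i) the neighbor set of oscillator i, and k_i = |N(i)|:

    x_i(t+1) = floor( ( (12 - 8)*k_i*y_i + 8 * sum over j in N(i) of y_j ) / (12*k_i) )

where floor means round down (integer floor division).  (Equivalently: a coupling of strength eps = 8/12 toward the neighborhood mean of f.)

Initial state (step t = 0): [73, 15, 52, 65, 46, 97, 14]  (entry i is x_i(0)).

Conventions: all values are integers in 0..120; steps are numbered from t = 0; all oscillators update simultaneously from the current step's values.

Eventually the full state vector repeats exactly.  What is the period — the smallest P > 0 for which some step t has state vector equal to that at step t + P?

Simulating step by step:
t=0: [73, 15, 52, 65, 46, 97, 14]
t=1: [48, 53, 62, 53, 66, 54, 52]
t=2: [78, 75, 69, 75, 66, 74, 76]
t=3: [17, 19, 23, 19, 25, 19, 18]
t=4: [58, 59, 62, 59, 63, 59, 58]
t=5: [62, 61, 59, 61, 58, 61, 62]
t=6: [57, 58, 59, 58, 60, 58, 57]
t=7: [66, 65, 65, 65, 64, 65, 66]
t=8: [44, 44, 44, 44, 45, 44, 44]
t=9: [107, 107, 107, 107, 107, 107, 107]
t=10: [81, 81, 81, 81, 81, 81, 81]
t=11: [3, 3, 3, 3, 3, 3, 3]
t=12: [9, 9, 9, 9, 9, 9, 9]
t=13: [27, 27, 27, 27, 27, 27, 27]
t=14: [81, 81, 81, 81, 81, 81, 81]

Answer: 4
Key observation: The state at step 10, [81, 81, 81, 81, 81, 81, 81], reappears at step 14 — and no state repeats earlier — so the cycle the system enters has period 4.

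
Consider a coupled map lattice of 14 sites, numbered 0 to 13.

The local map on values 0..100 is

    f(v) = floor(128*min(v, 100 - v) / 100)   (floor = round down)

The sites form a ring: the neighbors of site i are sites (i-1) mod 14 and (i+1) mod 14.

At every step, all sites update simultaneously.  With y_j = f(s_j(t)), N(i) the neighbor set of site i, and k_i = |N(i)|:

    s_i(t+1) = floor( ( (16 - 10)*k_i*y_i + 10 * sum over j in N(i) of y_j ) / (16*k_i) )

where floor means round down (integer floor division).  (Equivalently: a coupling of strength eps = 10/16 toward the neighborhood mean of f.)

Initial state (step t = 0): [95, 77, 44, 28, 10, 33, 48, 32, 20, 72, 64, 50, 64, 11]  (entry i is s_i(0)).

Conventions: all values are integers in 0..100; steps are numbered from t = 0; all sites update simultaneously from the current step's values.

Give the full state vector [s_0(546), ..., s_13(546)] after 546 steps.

Answer: [61, 61, 61, 59, 56, 52, 49, 49, 49, 52, 56, 59, 61, 61]
Key observation: The state at step 18, [61, 61, 61, 59, 56, 52, 49, 49, 49, 52, 56, 59, 61, 61], reappears at step 22: the system is in a cycle of period 4 from step 18 on.  Therefore the state at step 546 equals the state at step 18 + ((546 - 18) mod 4) = 18, which is [61, 61, 61, 59, 56, 52, 49, 49, 49, 52, 56, 59, 61, 61].

Derivation:
t=0: [95, 77, 44, 28, 10, 33, 48, 32, 20, 72, 64, 50, 64, 11]
t=1: [15, 30, 41, 34, 28, 38, 48, 41, 32, 35, 48, 52, 41, 21]
t=2: [27, 36, 44, 43, 41, 48, 54, 51, 45, 48, 55, 58, 46, 31]
t=3: [39, 45, 52, 54, 55, 57, 60, 59, 59, 58, 57, 55, 50, 43]
t=4: [53, 55, 58, 58, 56, 54, 52, 51, 52, 53, 55, 58, 59, 55]
t=5: [58, 56, 54, 53, 55, 58, 60, 61, 61, 59, 56, 53, 53, 56]
t=6: [54, 55, 58, 58, 56, 53, 51, 49, 49, 52, 56, 58, 58, 56]
t=7: [57, 56, 54, 53, 56, 59, 61, 62, 61, 59, 56, 53, 53, 55]
t=8: [55, 56, 58, 58, 56, 52, 49, 48, 49, 52, 56, 58, 59, 57]
t=9: [56, 55, 53, 53, 56, 59, 61, 61, 61, 59, 56, 53, 53, 54]
t=10: [56, 57, 59, 58, 56, 52, 49, 49, 49, 52, 56, 58, 59, 58]
t=11: [54, 54, 53, 53, 56, 59, 61, 62, 61, 59, 56, 53, 52, 53]
t=12: [58, 58, 59, 58, 56, 52, 49, 48, 49, 52, 56, 59, 60, 59]
t=13: [52, 52, 52, 53, 56, 59, 61, 61, 61, 59, 56, 52, 51, 52]
t=14: [61, 61, 60, 59, 56, 52, 49, 49, 49, 52, 56, 59, 61, 61]
t=15: [49, 49, 50, 52, 56, 59, 61, 62, 61, 59, 56, 52, 49, 49]
t=16: [62, 62, 62, 60, 56, 52, 49, 48, 49, 52, 56, 59, 61, 62]
t=17: [48, 48, 48, 51, 56, 59, 61, 61, 61, 59, 56, 52, 49, 48]
t=18: [61, 61, 61, 59, 56, 52, 49, 49, 49, 52, 56, 59, 61, 61]
t=19: [49, 49, 49, 52, 56, 59, 61, 62, 61, 59, 56, 52, 49, 49]
t=20: [62, 62, 61, 59, 56, 52, 49, 48, 49, 52, 56, 59, 61, 62]
t=21: [48, 48, 49, 52, 56, 59, 61, 61, 61, 59, 56, 52, 49, 48]
t=22: [61, 61, 61, 59, 56, 52, 49, 49, 49, 52, 56, 59, 61, 61]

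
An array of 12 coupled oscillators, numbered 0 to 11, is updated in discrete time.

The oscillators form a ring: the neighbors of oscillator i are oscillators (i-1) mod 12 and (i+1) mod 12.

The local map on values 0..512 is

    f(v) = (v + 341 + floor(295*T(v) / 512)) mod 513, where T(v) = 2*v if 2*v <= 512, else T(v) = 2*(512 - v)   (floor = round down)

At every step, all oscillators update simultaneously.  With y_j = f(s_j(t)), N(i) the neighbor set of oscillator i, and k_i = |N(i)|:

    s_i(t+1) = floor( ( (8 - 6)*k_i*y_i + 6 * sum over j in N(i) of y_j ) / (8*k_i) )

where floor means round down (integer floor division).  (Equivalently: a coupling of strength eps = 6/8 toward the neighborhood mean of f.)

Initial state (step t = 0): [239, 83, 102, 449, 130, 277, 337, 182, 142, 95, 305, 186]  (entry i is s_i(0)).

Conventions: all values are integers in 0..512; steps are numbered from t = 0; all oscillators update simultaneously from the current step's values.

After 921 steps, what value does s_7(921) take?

Simulating step by step:
t=0: [239, 83, 102, 449, 130, 277, 337, 182, 142, 95, 305, 186]
t=1: [173, 147, 144, 145, 298, 271, 314, 241, 127, 197, 190, 324]
t=2: [242, 162, 140, 225, 286, 372, 363, 263, 249, 189, 291, 255]
t=3: [294, 222, 215, 266, 345, 366, 367, 366, 319, 334, 322, 364]
t=4: [343, 324, 328, 339, 368, 363, 362, 364, 365, 368, 365, 368]
t=5: [364, 366, 367, 364, 363, 361, 362, 362, 361, 361, 361, 362]
t=6: [362, 362, 362, 362, 362, 362, 362, 362, 362, 363, 362, 362]
t=7: [362, 362, 362, 362, 362, 362, 362, 362, 362, 362, 362, 362]
t=8: [362, 362, 362, 362, 362, 362, 362, 362, 362, 362, 362, 362]

Answer: s_7(921) = 362
Key observation: The state at step 7, [362, 362, 362, 362, 362, 362, 362, 362, 362, 362, 362, 362], reappears at step 8: the system is in a cycle of period 1 from step 7 on.  Therefore the state at step 921 equals the state at step 7 + ((921 - 7) mod 1) = 7, which is [362, 362, 362, 362, 362, 362, 362, 362, 362, 362, 362, 362].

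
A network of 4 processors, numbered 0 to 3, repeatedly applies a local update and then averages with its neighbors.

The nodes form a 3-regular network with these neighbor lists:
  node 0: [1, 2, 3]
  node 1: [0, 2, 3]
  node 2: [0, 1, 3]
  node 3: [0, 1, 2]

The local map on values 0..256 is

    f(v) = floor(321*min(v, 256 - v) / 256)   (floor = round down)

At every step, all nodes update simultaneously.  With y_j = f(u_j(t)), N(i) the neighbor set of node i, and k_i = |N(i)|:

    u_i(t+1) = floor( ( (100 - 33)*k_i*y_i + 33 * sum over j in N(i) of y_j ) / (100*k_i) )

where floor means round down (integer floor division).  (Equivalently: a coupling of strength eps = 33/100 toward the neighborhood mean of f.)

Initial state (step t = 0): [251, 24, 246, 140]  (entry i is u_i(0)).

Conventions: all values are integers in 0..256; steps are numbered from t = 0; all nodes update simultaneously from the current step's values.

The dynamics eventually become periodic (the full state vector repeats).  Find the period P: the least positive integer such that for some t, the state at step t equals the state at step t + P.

Simulating step by step:
t=0: [251, 24, 246, 140]
t=1: [24, 38, 27, 102]
t=2: [42, 52, 44, 97]
t=3: [61, 68, 63, 99]
t=4: [82, 87, 83, 109]
t=5: [106, 110, 107, 125]
t=6: [135, 138, 136, 148]
t=7: [148, 146, 148, 139]
t=8: [136, 137, 136, 142]
t=9: [149, 148, 149, 144]
t=10: [134, 135, 134, 138]
t=11: [151, 150, 151, 148]
t=12: [131, 132, 131, 133]
t=13: [155, 155, 155, 154]
t=14: [126, 126, 126, 126]
t=15: [157, 157, 157, 157]
t=16: [124, 124, 124, 124]
t=17: [155, 155, 155, 155]
t=18: [126, 126, 126, 126]

Answer: 4
Key observation: The state at step 14, [126, 126, 126, 126], reappears at step 18 — and no state repeats earlier — so the cycle the system enters has period 4.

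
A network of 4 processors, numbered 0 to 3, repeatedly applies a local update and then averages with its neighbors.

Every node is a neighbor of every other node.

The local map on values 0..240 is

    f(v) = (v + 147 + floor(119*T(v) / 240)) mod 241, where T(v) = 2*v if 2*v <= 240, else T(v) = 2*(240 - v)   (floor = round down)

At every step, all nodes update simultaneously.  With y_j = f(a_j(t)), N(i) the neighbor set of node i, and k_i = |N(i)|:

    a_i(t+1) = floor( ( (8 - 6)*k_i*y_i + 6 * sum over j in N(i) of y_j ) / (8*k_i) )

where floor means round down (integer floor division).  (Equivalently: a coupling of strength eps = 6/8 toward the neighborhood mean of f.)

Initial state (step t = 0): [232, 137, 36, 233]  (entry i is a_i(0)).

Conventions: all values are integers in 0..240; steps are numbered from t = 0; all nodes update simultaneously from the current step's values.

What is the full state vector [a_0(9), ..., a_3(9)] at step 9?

Answer: [145, 145, 145, 145]

Derivation:
t=0: [232, 137, 36, 233]
t=1: [163, 163, 163, 163]
t=2: [145, 145, 145, 145]
t=3: [145, 145, 145, 145]
t=4: [145, 145, 145, 145]
t=5: [145, 145, 145, 145]
t=6: [145, 145, 145, 145]
t=7: [145, 145, 145, 145]
t=8: [145, 145, 145, 145]
t=9: [145, 145, 145, 145]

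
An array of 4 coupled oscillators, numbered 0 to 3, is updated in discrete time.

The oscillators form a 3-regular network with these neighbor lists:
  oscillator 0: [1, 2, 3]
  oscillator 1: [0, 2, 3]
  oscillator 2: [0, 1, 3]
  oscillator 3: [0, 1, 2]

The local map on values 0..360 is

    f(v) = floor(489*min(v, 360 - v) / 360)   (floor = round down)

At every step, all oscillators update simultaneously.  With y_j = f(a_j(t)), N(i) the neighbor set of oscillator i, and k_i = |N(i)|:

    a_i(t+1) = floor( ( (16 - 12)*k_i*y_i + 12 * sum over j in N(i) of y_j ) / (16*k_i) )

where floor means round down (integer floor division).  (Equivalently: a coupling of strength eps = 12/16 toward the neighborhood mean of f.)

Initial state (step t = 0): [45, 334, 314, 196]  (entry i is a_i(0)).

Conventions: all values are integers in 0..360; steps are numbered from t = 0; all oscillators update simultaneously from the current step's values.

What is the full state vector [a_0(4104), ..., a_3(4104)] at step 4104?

Simulating step by step:
t=0: [45, 334, 314, 196]
t=1: [95, 95, 95, 95]
t=2: [129, 129, 129, 129]
t=3: [175, 175, 175, 175]
t=4: [237, 237, 237, 237]
t=5: [167, 167, 167, 167]
t=6: [226, 226, 226, 226]
t=7: [182, 182, 182, 182]
t=8: [241, 241, 241, 241]
t=9: [161, 161, 161, 161]
t=10: [218, 218, 218, 218]
t=11: [192, 192, 192, 192]
t=12: [228, 228, 228, 228]
t=13: [179, 179, 179, 179]
t=14: [243, 243, 243, 243]
t=15: [158, 158, 158, 158]
t=16: [214, 214, 214, 214]
t=17: [198, 198, 198, 198]
t=18: [220, 220, 220, 220]
t=19: [190, 190, 190, 190]
t=20: [230, 230, 230, 230]
t=21: [176, 176, 176, 176]
t=22: [239, 239, 239, 239]
t=23: [164, 164, 164, 164]
t=24: [222, 222, 222, 222]
t=25: [187, 187, 187, 187]
t=26: [234, 234, 234, 234]
t=27: [171, 171, 171, 171]
t=28: [232, 232, 232, 232]
t=29: [173, 173, 173, 173]
t=30: [234, 234, 234, 234]

Answer: [232, 232, 232, 232]
Key observation: The state at step 26, [234, 234, 234, 234], reappears at step 30: the system is in a cycle of period 4 from step 26 on.  Therefore the state at step 4104 equals the state at step 26 + ((4104 - 26) mod 4) = 28, which is [232, 232, 232, 232].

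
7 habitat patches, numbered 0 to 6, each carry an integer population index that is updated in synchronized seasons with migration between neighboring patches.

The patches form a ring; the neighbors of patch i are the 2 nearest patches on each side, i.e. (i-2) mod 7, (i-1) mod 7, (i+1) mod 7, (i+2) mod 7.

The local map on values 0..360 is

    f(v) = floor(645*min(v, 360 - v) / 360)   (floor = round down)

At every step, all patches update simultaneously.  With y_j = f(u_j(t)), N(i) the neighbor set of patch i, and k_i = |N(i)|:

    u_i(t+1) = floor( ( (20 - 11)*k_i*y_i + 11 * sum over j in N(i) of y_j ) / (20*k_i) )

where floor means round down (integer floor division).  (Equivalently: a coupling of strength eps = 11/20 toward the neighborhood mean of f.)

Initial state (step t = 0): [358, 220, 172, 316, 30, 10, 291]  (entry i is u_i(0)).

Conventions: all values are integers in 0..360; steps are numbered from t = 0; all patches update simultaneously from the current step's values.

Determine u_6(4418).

Simulating step by step:
t=0: [358, 220, 172, 316, 30, 10, 291]
t=1: [97, 182, 191, 121, 96, 42, 99]
t=2: [197, 262, 256, 216, 183, 135, 181]
t=3: [258, 223, 226, 242, 280, 271, 284]
t=4: [189, 215, 215, 203, 166, 163, 161]
t=5: [288, 272, 273, 278, 287, 292, 288]
t=6: [135, 147, 147, 143, 134, 127, 131]
t=7: [244, 255, 255, 251, 242, 235, 238]
t=8: [205, 195, 194, 199, 208, 214, 212]
t=9: [278, 287, 289, 284, 275, 268, 271]
t=10: [145, 136, 134, 139, 148, 155, 152]
t=11: [258, 249, 247, 252, 261, 268, 265]
t=12: [182, 191, 194, 188, 179, 173, 175]
t=13: [310, 305, 305, 307, 312, 312, 312]
t=14: [90, 94, 94, 92, 88, 87, 88]
t=15: [161, 164, 164, 162, 159, 157, 158]
t=16: [287, 290, 290, 288, 285, 283, 284]
t=17: [130, 127, 127, 129, 132, 134, 133]
t=18: [232, 229, 229, 231, 234, 236, 235]
t=19: [228, 231, 231, 229, 226, 224, 225]
t=20: [236, 233, 233, 235, 238, 240, 239]
t=21: [221, 224, 224, 222, 219, 217, 218]
t=22: [249, 245, 245, 247, 250, 252, 251]
t=23: [199, 202, 203, 201, 198, 195, 196]
t=24: [288, 284, 283, 285, 289, 291, 290]
t=25: [129, 133, 133, 132, 128, 126, 127]
t=26: [231, 235, 235, 234, 230, 228, 229]
t=27: [229, 225, 225, 226, 230, 232, 232]
t=28: [234, 238, 238, 237, 233, 231, 231]
t=29: [224, 221, 220, 221, 225, 228, 227]
t=30: [243, 246, 247, 246, 242, 239, 240]
t=31: [209, 205, 204, 206, 210, 212, 212]
t=32: [270, 274, 275, 273, 269, 267, 267]
t=33: [160, 156, 155, 157, 161, 163, 163]
t=34: [285, 281, 280, 282, 286, 289, 288]
t=35: [134, 138, 139, 137, 133, 130, 131]
t=36: [240, 244, 245, 243, 239, 235, 236]
t=37: [214, 210, 209, 211, 215, 218, 218]
t=38: [261, 265, 266, 264, 260, 257, 257]
t=39: [176, 172, 171, 173, 177, 180, 180]
t=40: [314, 310, 309, 311, 315, 318, 318]
t=41: [82, 86, 87, 85, 81, 78, 78]
t=42: [146, 150, 151, 149, 145, 142, 142]
t=43: [261, 265, 266, 264, 260, 257, 257]

Answer: u_6(4418) = 257
Key observation: The state at step 38, [261, 265, 266, 264, 260, 257, 257], reappears at step 43: the system is in a cycle of period 5 from step 38 on.  Therefore the state at step 4418 equals the state at step 38 + ((4418 - 38) mod 5) = 38, which is [261, 265, 266, 264, 260, 257, 257].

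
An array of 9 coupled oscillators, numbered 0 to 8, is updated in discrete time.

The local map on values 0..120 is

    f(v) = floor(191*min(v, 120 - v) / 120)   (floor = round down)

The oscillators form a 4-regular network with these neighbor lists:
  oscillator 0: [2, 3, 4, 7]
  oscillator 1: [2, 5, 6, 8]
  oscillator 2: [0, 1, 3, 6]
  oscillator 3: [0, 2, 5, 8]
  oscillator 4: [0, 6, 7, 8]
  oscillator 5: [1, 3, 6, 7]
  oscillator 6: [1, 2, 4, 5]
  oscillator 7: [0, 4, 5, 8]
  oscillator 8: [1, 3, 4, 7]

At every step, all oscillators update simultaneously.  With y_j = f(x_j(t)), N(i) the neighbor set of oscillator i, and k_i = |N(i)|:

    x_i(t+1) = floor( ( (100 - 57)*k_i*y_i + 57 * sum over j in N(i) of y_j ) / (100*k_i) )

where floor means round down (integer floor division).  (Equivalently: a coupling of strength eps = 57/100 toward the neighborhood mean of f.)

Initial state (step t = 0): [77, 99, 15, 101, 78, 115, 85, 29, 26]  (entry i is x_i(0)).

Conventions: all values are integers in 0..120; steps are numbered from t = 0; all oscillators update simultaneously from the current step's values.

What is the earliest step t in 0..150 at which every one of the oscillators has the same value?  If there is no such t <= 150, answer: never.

Simulating step by step:
t=0: [77, 99, 15, 101, 78, 115, 85, 29, 26]  (not all equal)
t=1: [52, 32, 36, 32, 58, 26, 42, 45, 42]  (not all equal)
t=2: [73, 54, 59, 56, 80, 51, 62, 70, 65]  (not all equal)
t=3: [77, 86, 88, 86, 74, 83, 85, 77, 82]  (not all equal)
t=4: [64, 54, 54, 56, 67, 57, 57, 66, 61]  (not all equal)
t=5: [87, 87, 86, 89, 86, 88, 87, 87, 88]  (not all equal)
t=6: [52, 51, 52, 50, 52, 50, 52, 51, 50]  (not all equal)
t=7: [81, 80, 81, 79, 81, 79, 81, 80, 79]  (not all equal)
t=8: [62, 63, 62, 64, 62, 64, 62, 63, 64]  (not all equal)
t=9: [91, 90, 91, 89, 91, 89, 91, 90, 89]  (not all equal)
t=10: [46, 47, 46, 48, 46, 48, 46, 47, 48]  (not all equal)
t=11: [73, 74, 73, 75, 73, 75, 73, 74, 75]  (not all equal)
t=12: [73, 72, 73, 71, 73, 71, 73, 72, 71]  (not all equal)
t=13: [74, 75, 74, 76, 74, 76, 74, 75, 76]  (not all equal)
t=14: [72, 71, 72, 70, 72, 70, 72, 71, 70]  (not all equal)
t=15: [76, 77, 76, 78, 76, 78, 76, 77, 78]  (not all equal)
t=16: [69, 68, 69, 67, 69, 67, 69, 68, 67]  (not all equal)
t=17: [81, 82, 81, 83, 81, 83, 81, 82, 83]  (not all equal)
t=18: [61, 60, 61, 59, 61, 59, 61, 60, 59]  (not all equal)
t=19: [93, 93, 93, 93, 93, 93, 93, 93, 93]  (all equal)

Answer: 19
Key observation: Synchronization is absorbing here: once all oscillators are equal they stay equal, and step 19 is the first all-equal step.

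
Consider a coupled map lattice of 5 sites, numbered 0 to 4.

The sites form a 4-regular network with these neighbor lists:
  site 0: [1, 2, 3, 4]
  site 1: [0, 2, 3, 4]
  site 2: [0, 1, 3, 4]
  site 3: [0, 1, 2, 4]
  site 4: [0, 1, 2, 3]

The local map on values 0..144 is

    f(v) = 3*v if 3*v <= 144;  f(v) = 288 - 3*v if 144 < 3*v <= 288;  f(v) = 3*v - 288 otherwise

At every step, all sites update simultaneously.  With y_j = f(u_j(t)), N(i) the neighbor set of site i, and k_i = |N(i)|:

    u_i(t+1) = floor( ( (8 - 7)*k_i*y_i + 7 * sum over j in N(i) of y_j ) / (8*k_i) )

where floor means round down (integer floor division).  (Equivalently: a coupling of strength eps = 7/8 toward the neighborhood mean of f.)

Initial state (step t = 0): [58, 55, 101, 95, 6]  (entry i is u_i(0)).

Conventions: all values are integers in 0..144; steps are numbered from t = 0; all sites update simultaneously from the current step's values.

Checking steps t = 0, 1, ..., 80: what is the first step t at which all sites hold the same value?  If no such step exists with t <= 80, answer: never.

Answer: 4
Key observation: Synchronization is absorbing here: once all sites are equal they stay equal, and step 4 is the first all-equal step.

Derivation:
t=0: [58, 55, 101, 95, 6]  (not all equal)
t=1: [49, 48, 58, 59, 58]  (not all equal)
t=2: [123, 123, 125, 126, 125]  (not all equal)
t=3: [85, 85, 85, 84, 85]  (not all equal)
t=4: [33, 33, 33, 33, 33]  (all equal)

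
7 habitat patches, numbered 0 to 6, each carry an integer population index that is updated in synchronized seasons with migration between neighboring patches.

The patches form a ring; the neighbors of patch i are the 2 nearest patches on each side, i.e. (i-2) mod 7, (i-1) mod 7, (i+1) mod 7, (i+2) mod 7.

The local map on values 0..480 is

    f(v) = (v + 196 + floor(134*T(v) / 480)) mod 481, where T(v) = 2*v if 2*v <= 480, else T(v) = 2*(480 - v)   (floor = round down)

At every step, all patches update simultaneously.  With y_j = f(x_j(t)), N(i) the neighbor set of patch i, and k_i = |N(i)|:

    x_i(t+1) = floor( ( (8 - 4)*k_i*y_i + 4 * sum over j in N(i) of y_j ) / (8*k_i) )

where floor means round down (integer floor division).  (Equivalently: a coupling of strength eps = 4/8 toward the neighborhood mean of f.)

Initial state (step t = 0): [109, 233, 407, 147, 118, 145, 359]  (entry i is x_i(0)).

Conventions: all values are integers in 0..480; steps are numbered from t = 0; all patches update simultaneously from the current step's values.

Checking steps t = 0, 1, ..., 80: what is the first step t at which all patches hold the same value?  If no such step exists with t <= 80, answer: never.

Answer: 15
Key observation: Synchronization is absorbing here: once all patches are equal they stay equal, and step 15 is the first all-equal step.

Derivation:
t=0: [109, 233, 407, 147, 118, 145, 359]  (not all equal)
t=1: [282, 175, 236, 342, 333, 374, 225]  (not all equal)
t=2: [148, 282, 145, 170, 118, 128, 139]  (not all equal)
t=3: [379, 268, 382, 392, 400, 407, 369]  (not all equal)
t=4: [144, 125, 146, 149, 156, 157, 144]  (not all equal)
t=5: [419, 406, 421, 425, 433, 433, 421]  (not all equal)
t=6: [168, 165, 168, 169, 172, 172, 168]  (not all equal)
t=7: [457, 455, 457, 459, 461, 461, 458]  (not all equal)
t=8: [184, 183, 184, 184, 185, 185, 184]  (not all equal)
t=9: [1, 0, 1, 1, 2, 2, 1]  (not all equal)
t=10: [197, 196, 197, 197, 198, 198, 197]  (not all equal)
t=11: [21, 20, 21, 21, 22, 22, 21]  (not all equal)
t=12: [228, 227, 228, 228, 229, 229, 228]  (not all equal)
t=13: [69, 69, 69, 70, 70, 70, 70]  (not all equal)
t=14: [303, 303, 303, 304, 304, 304, 304]  (not all equal)
t=15: [116, 116, 116, 116, 116, 116, 116]  (all equal)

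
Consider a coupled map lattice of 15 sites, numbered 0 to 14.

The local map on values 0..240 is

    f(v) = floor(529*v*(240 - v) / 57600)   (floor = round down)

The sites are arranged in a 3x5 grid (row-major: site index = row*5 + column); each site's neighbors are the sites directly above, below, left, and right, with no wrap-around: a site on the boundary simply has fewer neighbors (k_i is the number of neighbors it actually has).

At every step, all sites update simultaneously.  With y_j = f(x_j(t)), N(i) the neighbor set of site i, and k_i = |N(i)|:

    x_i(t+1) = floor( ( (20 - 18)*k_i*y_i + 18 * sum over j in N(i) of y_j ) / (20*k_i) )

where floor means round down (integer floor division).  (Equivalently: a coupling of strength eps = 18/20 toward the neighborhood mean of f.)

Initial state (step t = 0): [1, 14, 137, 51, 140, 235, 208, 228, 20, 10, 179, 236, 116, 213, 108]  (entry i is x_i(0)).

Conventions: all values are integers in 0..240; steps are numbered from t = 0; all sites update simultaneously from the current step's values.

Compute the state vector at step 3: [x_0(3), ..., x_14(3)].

Simulating step by step:
t=0: [1, 14, 137, 51, 140, 235, 208, 228, 20, 10, 179, 236, 116, 213, 108]
t=1: [17, 60, 55, 97, 61, 49, 22, 83, 45, 91, 18, 88, 38, 95, 45]
t=2: [86, 61, 112, 94, 122, 42, 100, 76, 119, 90, 96, 57, 117, 81, 120]
t=3: [91, 124, 115, 131, 125, 120, 99, 129, 121, 131, 89, 125, 111, 130, 121]

Answer: [91, 124, 115, 131, 125, 120, 99, 129, 121, 131, 89, 125, 111, 130, 121]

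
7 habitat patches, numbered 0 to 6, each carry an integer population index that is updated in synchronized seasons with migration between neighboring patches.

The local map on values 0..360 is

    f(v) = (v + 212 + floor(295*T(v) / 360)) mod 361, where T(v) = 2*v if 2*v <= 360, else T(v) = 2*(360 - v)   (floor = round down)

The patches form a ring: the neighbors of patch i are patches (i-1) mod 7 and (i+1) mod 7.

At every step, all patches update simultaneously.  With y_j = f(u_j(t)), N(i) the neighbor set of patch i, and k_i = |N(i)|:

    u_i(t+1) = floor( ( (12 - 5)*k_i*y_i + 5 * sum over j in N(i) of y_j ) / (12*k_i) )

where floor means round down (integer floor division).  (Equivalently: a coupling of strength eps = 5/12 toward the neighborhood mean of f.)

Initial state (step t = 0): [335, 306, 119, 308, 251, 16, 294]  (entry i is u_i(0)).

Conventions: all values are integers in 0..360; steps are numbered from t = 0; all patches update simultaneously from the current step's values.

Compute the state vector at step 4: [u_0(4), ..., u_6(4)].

Answer: [277, 280, 280, 277, 273, 272, 274]

Derivation:
t=0: [335, 306, 119, 308, 251, 16, 294]
t=1: [235, 224, 198, 235, 267, 259, 247]
t=2: [290, 299, 305, 290, 275, 275, 282]
t=3: [254, 249, 248, 255, 262, 263, 260]
t=4: [277, 280, 280, 277, 273, 272, 274]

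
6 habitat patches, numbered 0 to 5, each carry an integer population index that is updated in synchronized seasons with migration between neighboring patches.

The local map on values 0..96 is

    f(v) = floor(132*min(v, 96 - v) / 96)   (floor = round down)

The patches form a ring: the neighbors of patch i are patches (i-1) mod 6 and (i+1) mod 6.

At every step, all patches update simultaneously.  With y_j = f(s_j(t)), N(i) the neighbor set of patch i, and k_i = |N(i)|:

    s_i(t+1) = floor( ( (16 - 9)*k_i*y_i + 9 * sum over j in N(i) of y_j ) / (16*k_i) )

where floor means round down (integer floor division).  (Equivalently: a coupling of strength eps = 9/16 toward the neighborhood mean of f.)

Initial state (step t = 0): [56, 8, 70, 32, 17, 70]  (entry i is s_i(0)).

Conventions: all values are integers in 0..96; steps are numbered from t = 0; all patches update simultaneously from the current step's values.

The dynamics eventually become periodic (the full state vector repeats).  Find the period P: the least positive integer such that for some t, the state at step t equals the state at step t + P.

Answer: 2
Key observation: The state at step 15, [56, 56, 56, 56, 56, 56], reappears at step 17 — and no state repeats earlier — so the cycle the system enters has period 2.

Derivation:
t=0: [56, 8, 70, 32, 17, 70]
t=1: [37, 30, 30, 35, 32, 37]
t=2: [47, 43, 42, 44, 46, 48]
t=3: [63, 59, 58, 60, 63, 64]
t=4: [46, 49, 50, 48, 45, 44]
t=5: [62, 63, 64, 63, 62, 61]
t=6: [46, 45, 44, 45, 46, 46]
t=7: [62, 61, 60, 61, 62, 63]
t=8: [46, 47, 48, 47, 46, 45]
t=9: [62, 64, 64, 64, 62, 62]
t=10: [45, 44, 44, 44, 45, 46]
t=11: [61, 60, 60, 60, 61, 61]
t=12: [48, 48, 49, 48, 48, 48]
t=13: [66, 65, 65, 65, 66, 66]
t=14: [41, 41, 42, 41, 41, 41]
t=15: [56, 56, 56, 56, 56, 56]
t=16: [55, 55, 55, 55, 55, 55]
t=17: [56, 56, 56, 56, 56, 56]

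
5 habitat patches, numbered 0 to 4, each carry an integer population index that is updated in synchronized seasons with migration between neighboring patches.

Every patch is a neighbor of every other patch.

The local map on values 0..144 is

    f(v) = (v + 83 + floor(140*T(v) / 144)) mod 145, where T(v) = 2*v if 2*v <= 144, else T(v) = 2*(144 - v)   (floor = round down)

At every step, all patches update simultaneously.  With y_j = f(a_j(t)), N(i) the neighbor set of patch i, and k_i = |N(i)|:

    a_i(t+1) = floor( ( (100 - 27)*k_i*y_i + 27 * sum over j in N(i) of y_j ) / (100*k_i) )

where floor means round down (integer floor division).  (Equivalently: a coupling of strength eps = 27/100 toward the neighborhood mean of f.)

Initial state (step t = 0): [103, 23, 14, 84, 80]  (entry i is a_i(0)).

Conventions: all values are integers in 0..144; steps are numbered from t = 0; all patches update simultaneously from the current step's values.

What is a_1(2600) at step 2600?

Answer: a_1(2600) = 108
Key observation: The state at step 19, [116, 116, 116, 116, 116], reappears at step 21: the system is in a cycle of period 2 from step 19 on.  Therefore the state at step 2600 equals the state at step 19 + ((2600 - 19) mod 2) = 20, which is [108, 108, 108, 108, 108].

Derivation:
t=0: [103, 23, 14, 84, 80]
t=1: [115, 39, 117, 127, 129]
t=2: [103, 65, 102, 96, 94]
t=3: [121, 127, 122, 126, 127]
t=4: [101, 98, 101, 99, 98]
t=5: [122, 124, 122, 123, 124]
t=6: [101, 100, 101, 101, 100]
t=7: [122, 122, 122, 122, 122]
t=8: [102, 102, 102, 102, 102]
t=9: [121, 121, 121, 121, 121]
t=10: [103, 103, 103, 103, 103]
t=11: [120, 120, 120, 120, 120]
t=12: [104, 104, 104, 104, 104]
t=13: [119, 119, 119, 119, 119]
t=14: [105, 105, 105, 105, 105]
t=15: [118, 118, 118, 118, 118]
t=16: [106, 106, 106, 106, 106]
t=17: [117, 117, 117, 117, 117]
t=18: [107, 107, 107, 107, 107]
t=19: [116, 116, 116, 116, 116]
t=20: [108, 108, 108, 108, 108]
t=21: [116, 116, 116, 116, 116]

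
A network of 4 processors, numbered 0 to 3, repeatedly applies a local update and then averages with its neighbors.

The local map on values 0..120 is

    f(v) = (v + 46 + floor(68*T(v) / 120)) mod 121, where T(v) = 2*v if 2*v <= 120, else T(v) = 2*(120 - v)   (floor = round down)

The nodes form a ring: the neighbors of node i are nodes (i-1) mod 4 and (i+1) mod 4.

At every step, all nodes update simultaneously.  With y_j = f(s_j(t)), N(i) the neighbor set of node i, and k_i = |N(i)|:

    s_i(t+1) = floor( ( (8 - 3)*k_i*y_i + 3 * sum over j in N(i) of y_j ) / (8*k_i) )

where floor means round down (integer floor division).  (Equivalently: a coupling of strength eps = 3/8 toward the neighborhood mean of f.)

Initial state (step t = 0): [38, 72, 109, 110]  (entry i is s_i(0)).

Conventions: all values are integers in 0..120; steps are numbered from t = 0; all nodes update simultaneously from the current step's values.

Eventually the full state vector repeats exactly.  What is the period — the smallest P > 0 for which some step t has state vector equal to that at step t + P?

Simulating step by step:
t=0: [38, 72, 109, 110]
t=1: [21, 41, 46, 38]
t=2: [59, 28, 17, 24]
t=3: [69, 90, 89, 85]
t=4: [50, 49, 49, 49]
t=5: [30, 29, 29, 29]
t=6: [108, 107, 107, 107]
t=7: [46, 46, 46, 46]
t=8: [23, 23, 23, 23]
t=9: [95, 95, 95, 95]
t=10: [48, 48, 48, 48]
t=11: [27, 27, 27, 27]
t=12: [103, 103, 103, 103]
t=13: [47, 47, 47, 47]
t=14: [25, 25, 25, 25]
t=15: [99, 99, 99, 99]
t=16: [47, 47, 47, 47]

Answer: 3
Key observation: The state at step 13, [47, 47, 47, 47], reappears at step 16 — and no state repeats earlier — so the cycle the system enters has period 3.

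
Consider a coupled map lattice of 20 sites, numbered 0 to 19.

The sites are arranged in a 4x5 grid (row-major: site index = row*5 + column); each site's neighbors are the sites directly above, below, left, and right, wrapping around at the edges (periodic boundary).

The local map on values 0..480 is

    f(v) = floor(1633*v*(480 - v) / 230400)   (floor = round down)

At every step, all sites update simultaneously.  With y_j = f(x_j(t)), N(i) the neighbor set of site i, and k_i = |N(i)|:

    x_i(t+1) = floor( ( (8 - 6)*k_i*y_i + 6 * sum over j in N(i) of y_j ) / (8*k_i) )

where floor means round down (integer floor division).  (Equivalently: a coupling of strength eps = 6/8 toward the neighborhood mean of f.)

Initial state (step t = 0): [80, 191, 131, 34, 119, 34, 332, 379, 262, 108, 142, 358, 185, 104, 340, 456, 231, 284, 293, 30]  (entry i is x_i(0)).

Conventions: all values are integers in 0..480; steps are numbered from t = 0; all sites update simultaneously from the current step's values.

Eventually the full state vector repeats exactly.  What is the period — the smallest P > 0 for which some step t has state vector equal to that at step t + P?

Answer: 4
Key observation: The state at step 10, [405, 405, 405, 405, 405, 405, 405, 405, 405, 405, 405, 405, 405, 405, 405, 405, 405, 405, 405, 405], reappears at step 14 — and no state repeats earlier — so the cycle the system enters has period 4.

Derivation:
t=0: [80, 191, 131, 34, 119, 34, 332, 379, 262, 108, 142, 358, 185, 104, 340, 456, 231, 284, 293, 30]
t=1: [221, 342, 299, 293, 209, 251, 289, 341, 277, 287, 240, 354, 331, 353, 271, 219, 321, 380, 260, 231]
t=2: [391, 372, 344, 394, 398, 401, 358, 368, 368, 399, 388, 361, 319, 370, 386, 397, 338, 348, 360, 404]
t=3: [243, 300, 296, 277, 232, 250, 284, 316, 269, 245, 254, 313, 317, 300, 249, 256, 299, 332, 277, 246]
t=4: [402, 390, 376, 398, 405, 404, 384, 382, 392, 406, 399, 382, 366, 390, 402, 402, 378, 374, 387, 405]
t=5: [224, 255, 261, 243, 218, 227, 251, 268, 240, 221, 230, 264, 272, 252, 225, 231, 258, 276, 246, 225]
t=6: [406, 405, 404, 406, 405, 406, 405, 404, 406, 405, 406, 404, 402, 405, 406, 406, 404, 402, 405, 406]
t=7: [213, 215, 216, 214, 213, 213, 215, 216, 214, 213, 212, 216, 218, 215, 213, 212, 216, 218, 215, 213]
t=8: [402, 403, 403, 403, 403, 402, 403, 403, 403, 403, 402, 403, 403, 403, 402, 402, 403, 403, 403, 402]
t=9: [220, 219, 219, 219, 220, 220, 219, 219, 219, 220, 221, 219, 219, 219, 220, 221, 219, 219, 219, 220]
t=10: [405, 405, 405, 405, 405, 405, 405, 405, 405, 405, 405, 405, 405, 405, 405, 405, 405, 405, 405, 405]
t=11: [215, 215, 215, 215, 215, 215, 215, 215, 215, 215, 215, 215, 215, 215, 215, 215, 215, 215, 215, 215]
t=12: [403, 403, 403, 403, 403, 403, 403, 403, 403, 403, 403, 403, 403, 403, 403, 403, 403, 403, 403, 403]
t=13: [219, 219, 219, 219, 219, 219, 219, 219, 219, 219, 219, 219, 219, 219, 219, 219, 219, 219, 219, 219]
t=14: [405, 405, 405, 405, 405, 405, 405, 405, 405, 405, 405, 405, 405, 405, 405, 405, 405, 405, 405, 405]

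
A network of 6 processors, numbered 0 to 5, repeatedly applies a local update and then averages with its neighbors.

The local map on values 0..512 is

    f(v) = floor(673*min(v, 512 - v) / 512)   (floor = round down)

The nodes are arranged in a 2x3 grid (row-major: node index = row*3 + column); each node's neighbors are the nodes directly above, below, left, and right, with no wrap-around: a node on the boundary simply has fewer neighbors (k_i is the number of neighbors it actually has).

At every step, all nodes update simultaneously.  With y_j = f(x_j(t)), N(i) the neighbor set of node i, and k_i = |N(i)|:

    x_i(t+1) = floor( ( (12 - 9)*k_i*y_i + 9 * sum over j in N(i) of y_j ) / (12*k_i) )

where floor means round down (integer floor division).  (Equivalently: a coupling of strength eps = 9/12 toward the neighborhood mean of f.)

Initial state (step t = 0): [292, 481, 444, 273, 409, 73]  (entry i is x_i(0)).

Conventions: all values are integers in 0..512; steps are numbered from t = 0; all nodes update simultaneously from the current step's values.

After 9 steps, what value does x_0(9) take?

Answer: x_0(9) = 245

Derivation:
t=0: [292, 481, 444, 273, 409, 73]
t=1: [205, 138, 72, 237, 146, 107]
t=2: [251, 183, 143, 250, 205, 141]
t=3: [295, 256, 206, 306, 255, 217]
t=4: [298, 306, 300, 300, 306, 298]
t=5: [275, 274, 276, 276, 274, 275]
t=6: [311, 311, 311, 311, 311, 311]
t=7: [264, 264, 264, 264, 264, 264]
t=8: [325, 325, 325, 325, 325, 325]
t=9: [245, 245, 245, 245, 245, 245]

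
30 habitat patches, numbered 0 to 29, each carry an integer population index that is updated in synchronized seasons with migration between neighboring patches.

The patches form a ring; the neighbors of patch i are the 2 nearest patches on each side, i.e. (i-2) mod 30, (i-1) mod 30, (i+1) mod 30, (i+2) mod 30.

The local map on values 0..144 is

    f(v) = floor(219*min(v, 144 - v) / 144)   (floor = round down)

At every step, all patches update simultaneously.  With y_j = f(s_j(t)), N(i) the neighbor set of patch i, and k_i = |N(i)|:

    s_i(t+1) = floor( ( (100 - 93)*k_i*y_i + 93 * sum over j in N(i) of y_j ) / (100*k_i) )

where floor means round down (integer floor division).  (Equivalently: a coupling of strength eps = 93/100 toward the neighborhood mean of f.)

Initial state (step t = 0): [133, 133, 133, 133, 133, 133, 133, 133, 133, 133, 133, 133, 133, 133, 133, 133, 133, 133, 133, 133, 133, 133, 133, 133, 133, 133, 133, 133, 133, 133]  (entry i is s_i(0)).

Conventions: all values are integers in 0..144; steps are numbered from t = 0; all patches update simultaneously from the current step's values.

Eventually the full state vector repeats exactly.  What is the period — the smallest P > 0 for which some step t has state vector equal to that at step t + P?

Simulating step by step:
t=0: [133, 133, 133, 133, 133, 133, 133, 133, 133, 133, 133, 133, 133, 133, 133, 133, 133, 133, 133, 133, 133, 133, 133, 133, 133, 133, 133, 133, 133, 133]
t=1: [16, 16, 16, 16, 16, 16, 16, 16, 16, 16, 16, 16, 16, 16, 16, 16, 16, 16, 16, 16, 16, 16, 16, 16, 16, 16, 16, 16, 16, 16]
t=2: [24, 24, 24, 24, 24, 24, 24, 24, 24, 24, 24, 24, 24, 24, 24, 24, 24, 24, 24, 24, 24, 24, 24, 24, 24, 24, 24, 24, 24, 24]
t=3: [36, 36, 36, 36, 36, 36, 36, 36, 36, 36, 36, 36, 36, 36, 36, 36, 36, 36, 36, 36, 36, 36, 36, 36, 36, 36, 36, 36, 36, 36]
t=4: [54, 54, 54, 54, 54, 54, 54, 54, 54, 54, 54, 54, 54, 54, 54, 54, 54, 54, 54, 54, 54, 54, 54, 54, 54, 54, 54, 54, 54, 54]
t=5: [82, 82, 82, 82, 82, 82, 82, 82, 82, 82, 82, 82, 82, 82, 82, 82, 82, 82, 82, 82, 82, 82, 82, 82, 82, 82, 82, 82, 82, 82]
t=6: [94, 94, 94, 94, 94, 94, 94, 94, 94, 94, 94, 94, 94, 94, 94, 94, 94, 94, 94, 94, 94, 94, 94, 94, 94, 94, 94, 94, 94, 94]
t=7: [76, 76, 76, 76, 76, 76, 76, 76, 76, 76, 76, 76, 76, 76, 76, 76, 76, 76, 76, 76, 76, 76, 76, 76, 76, 76, 76, 76, 76, 76]
t=8: [103, 103, 103, 103, 103, 103, 103, 103, 103, 103, 103, 103, 103, 103, 103, 103, 103, 103, 103, 103, 103, 103, 103, 103, 103, 103, 103, 103, 103, 103]
t=9: [62, 62, 62, 62, 62, 62, 62, 62, 62, 62, 62, 62, 62, 62, 62, 62, 62, 62, 62, 62, 62, 62, 62, 62, 62, 62, 62, 62, 62, 62]
t=10: [94, 94, 94, 94, 94, 94, 94, 94, 94, 94, 94, 94, 94, 94, 94, 94, 94, 94, 94, 94, 94, 94, 94, 94, 94, 94, 94, 94, 94, 94]

Answer: 4
Key observation: The state at step 6, [94, 94, 94, 94, 94, 94, 94, 94, 94, 94, 94, 94, 94, 94, 94, 94, 94, 94, 94, 94, 94, 94, 94, 94, 94, 94, 94, 94, 94, 94], reappears at step 10 — and no state repeats earlier — so the cycle the system enters has period 4.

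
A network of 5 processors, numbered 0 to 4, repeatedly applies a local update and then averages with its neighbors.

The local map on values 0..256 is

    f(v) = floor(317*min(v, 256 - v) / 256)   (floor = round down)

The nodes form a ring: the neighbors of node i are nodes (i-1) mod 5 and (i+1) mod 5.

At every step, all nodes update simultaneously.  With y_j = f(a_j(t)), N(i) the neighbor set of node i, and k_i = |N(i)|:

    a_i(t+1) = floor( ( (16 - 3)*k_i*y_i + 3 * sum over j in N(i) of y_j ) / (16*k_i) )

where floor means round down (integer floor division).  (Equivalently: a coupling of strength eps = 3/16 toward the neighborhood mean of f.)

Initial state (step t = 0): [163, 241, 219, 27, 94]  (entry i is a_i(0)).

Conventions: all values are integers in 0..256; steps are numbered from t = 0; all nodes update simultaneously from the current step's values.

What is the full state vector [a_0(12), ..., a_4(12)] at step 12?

Answer: [125, 127, 126, 129, 124]

Derivation:
t=0: [163, 241, 219, 27, 94]
t=1: [106, 29, 41, 41, 108]
t=2: [122, 45, 48, 57, 125]
t=3: [142, 64, 59, 76, 145]
t=4: [134, 84, 75, 96, 133]
t=5: [146, 107, 95, 118, 148]
t=6: [135, 130, 121, 142, 134]
t=7: [149, 154, 148, 142, 149]
t=8: [131, 127, 133, 139, 132]
t=9: [154, 156, 151, 145, 152]
t=10: [125, 123, 130, 135, 128]
t=11: [154, 152, 154, 150, 156]
t=12: [125, 127, 126, 129, 124]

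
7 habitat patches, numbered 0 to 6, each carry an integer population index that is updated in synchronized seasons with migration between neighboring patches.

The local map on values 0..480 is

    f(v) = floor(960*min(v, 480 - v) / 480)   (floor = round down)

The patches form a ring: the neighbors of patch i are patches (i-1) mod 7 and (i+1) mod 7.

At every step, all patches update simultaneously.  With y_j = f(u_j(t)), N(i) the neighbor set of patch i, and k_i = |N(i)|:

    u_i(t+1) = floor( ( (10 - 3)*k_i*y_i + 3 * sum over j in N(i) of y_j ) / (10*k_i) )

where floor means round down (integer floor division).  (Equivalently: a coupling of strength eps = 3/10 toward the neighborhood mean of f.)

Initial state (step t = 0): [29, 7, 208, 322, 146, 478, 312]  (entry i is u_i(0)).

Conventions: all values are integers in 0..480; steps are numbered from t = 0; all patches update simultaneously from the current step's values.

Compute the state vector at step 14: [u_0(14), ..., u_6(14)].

Simulating step by step:
t=0: [29, 7, 208, 322, 146, 478, 312]
t=1: [93, 80, 340, 327, 252, 97, 244]
t=2: [225, 181, 265, 324, 394, 275, 387]
t=3: [397, 385, 402, 308, 228, 340, 259]
t=4: [211, 181, 189, 332, 412, 330, 376]
t=5: [380, 373, 363, 284, 184, 261, 253]
t=6: [240, 214, 254, 364, 382, 429, 413]
t=7: [420, 439, 415, 259, 187, 120, 181]
t=8: [150, 94, 169, 385, 364, 278, 307]
t=9: [290, 227, 293, 218, 251, 369, 347]
t=10: [374, 430, 395, 430, 419, 264, 276]
t=11: [224, 127, 149, 113, 165, 381, 382]
t=12: [381, 289, 280, 252, 294, 217, 234]
t=13: [266, 357, 405, 435, 393, 429, 422]
t=14: [353, 258, 155, 111, 150, 114, 160]

Answer: [353, 258, 155, 111, 150, 114, 160]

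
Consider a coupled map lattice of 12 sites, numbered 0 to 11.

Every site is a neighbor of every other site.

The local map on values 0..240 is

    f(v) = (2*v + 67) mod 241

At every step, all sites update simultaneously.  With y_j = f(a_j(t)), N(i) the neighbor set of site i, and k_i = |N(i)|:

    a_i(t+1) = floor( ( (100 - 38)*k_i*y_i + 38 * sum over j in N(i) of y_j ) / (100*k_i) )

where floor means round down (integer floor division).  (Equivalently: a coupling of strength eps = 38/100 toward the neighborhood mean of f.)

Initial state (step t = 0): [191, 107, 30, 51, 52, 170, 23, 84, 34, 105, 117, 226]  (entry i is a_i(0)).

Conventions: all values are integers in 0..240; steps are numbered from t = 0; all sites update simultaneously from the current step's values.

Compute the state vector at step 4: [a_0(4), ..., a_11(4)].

Simulating step by step:
t=0: [191, 107, 30, 51, 52, 170, 23, 84, 34, 105, 117, 226]
t=1: [173, 75, 126, 150, 151, 148, 117, 189, 130, 72, 86, 73]
t=2: [164, 191, 109, 137, 139, 135, 99, 183, 114, 187, 204, 188]
t=3: [145, 177, 81, 114, 116, 111, 69, 168, 87, 172, 192, 173]
t=4: [123, 160, 189, 87, 89, 83, 175, 150, 55, 154, 178, 156]

Answer: [123, 160, 189, 87, 89, 83, 175, 150, 55, 154, 178, 156]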